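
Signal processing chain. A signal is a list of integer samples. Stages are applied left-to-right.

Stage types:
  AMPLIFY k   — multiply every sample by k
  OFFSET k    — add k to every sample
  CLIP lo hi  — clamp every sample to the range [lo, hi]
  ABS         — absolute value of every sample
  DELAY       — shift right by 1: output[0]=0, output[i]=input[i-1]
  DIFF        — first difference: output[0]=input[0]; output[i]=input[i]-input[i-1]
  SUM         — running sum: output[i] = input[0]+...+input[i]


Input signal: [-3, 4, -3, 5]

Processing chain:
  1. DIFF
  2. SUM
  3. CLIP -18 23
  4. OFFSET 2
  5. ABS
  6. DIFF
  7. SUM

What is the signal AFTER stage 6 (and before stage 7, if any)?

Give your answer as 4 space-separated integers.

Input: [-3, 4, -3, 5]
Stage 1 (DIFF): s[0]=-3, 4--3=7, -3-4=-7, 5--3=8 -> [-3, 7, -7, 8]
Stage 2 (SUM): sum[0..0]=-3, sum[0..1]=4, sum[0..2]=-3, sum[0..3]=5 -> [-3, 4, -3, 5]
Stage 3 (CLIP -18 23): clip(-3,-18,23)=-3, clip(4,-18,23)=4, clip(-3,-18,23)=-3, clip(5,-18,23)=5 -> [-3, 4, -3, 5]
Stage 4 (OFFSET 2): -3+2=-1, 4+2=6, -3+2=-1, 5+2=7 -> [-1, 6, -1, 7]
Stage 5 (ABS): |-1|=1, |6|=6, |-1|=1, |7|=7 -> [1, 6, 1, 7]
Stage 6 (DIFF): s[0]=1, 6-1=5, 1-6=-5, 7-1=6 -> [1, 5, -5, 6]

Answer: 1 5 -5 6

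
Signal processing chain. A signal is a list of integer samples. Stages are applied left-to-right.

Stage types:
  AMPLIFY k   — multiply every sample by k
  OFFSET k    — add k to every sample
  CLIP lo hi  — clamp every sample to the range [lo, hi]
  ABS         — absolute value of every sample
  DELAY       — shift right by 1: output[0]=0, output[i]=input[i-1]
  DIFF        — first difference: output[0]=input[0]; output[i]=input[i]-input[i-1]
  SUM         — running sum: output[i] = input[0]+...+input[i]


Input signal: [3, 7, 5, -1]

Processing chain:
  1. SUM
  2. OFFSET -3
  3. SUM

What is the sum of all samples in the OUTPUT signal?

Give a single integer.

Answer: 56

Derivation:
Input: [3, 7, 5, -1]
Stage 1 (SUM): sum[0..0]=3, sum[0..1]=10, sum[0..2]=15, sum[0..3]=14 -> [3, 10, 15, 14]
Stage 2 (OFFSET -3): 3+-3=0, 10+-3=7, 15+-3=12, 14+-3=11 -> [0, 7, 12, 11]
Stage 3 (SUM): sum[0..0]=0, sum[0..1]=7, sum[0..2]=19, sum[0..3]=30 -> [0, 7, 19, 30]
Output sum: 56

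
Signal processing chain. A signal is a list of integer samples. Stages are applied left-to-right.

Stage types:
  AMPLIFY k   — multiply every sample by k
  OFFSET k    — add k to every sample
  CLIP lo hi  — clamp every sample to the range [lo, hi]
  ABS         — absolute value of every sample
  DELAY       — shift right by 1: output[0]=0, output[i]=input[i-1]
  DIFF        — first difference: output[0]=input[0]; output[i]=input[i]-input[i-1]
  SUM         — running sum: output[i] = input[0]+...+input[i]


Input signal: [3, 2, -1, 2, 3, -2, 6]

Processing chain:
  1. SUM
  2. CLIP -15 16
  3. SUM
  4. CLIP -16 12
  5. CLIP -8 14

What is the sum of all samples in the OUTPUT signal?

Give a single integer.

Answer: 71

Derivation:
Input: [3, 2, -1, 2, 3, -2, 6]
Stage 1 (SUM): sum[0..0]=3, sum[0..1]=5, sum[0..2]=4, sum[0..3]=6, sum[0..4]=9, sum[0..5]=7, sum[0..6]=13 -> [3, 5, 4, 6, 9, 7, 13]
Stage 2 (CLIP -15 16): clip(3,-15,16)=3, clip(5,-15,16)=5, clip(4,-15,16)=4, clip(6,-15,16)=6, clip(9,-15,16)=9, clip(7,-15,16)=7, clip(13,-15,16)=13 -> [3, 5, 4, 6, 9, 7, 13]
Stage 3 (SUM): sum[0..0]=3, sum[0..1]=8, sum[0..2]=12, sum[0..3]=18, sum[0..4]=27, sum[0..5]=34, sum[0..6]=47 -> [3, 8, 12, 18, 27, 34, 47]
Stage 4 (CLIP -16 12): clip(3,-16,12)=3, clip(8,-16,12)=8, clip(12,-16,12)=12, clip(18,-16,12)=12, clip(27,-16,12)=12, clip(34,-16,12)=12, clip(47,-16,12)=12 -> [3, 8, 12, 12, 12, 12, 12]
Stage 5 (CLIP -8 14): clip(3,-8,14)=3, clip(8,-8,14)=8, clip(12,-8,14)=12, clip(12,-8,14)=12, clip(12,-8,14)=12, clip(12,-8,14)=12, clip(12,-8,14)=12 -> [3, 8, 12, 12, 12, 12, 12]
Output sum: 71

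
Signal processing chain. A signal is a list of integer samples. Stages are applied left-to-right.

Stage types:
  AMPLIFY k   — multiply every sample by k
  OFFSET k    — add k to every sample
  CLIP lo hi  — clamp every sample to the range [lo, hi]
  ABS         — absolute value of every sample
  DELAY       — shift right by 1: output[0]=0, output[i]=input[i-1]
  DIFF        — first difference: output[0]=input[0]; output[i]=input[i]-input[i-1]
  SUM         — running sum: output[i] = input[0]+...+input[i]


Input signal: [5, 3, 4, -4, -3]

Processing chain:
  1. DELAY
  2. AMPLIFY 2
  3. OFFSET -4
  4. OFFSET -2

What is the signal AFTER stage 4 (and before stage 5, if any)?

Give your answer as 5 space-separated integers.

Input: [5, 3, 4, -4, -3]
Stage 1 (DELAY): [0, 5, 3, 4, -4] = [0, 5, 3, 4, -4] -> [0, 5, 3, 4, -4]
Stage 2 (AMPLIFY 2): 0*2=0, 5*2=10, 3*2=6, 4*2=8, -4*2=-8 -> [0, 10, 6, 8, -8]
Stage 3 (OFFSET -4): 0+-4=-4, 10+-4=6, 6+-4=2, 8+-4=4, -8+-4=-12 -> [-4, 6, 2, 4, -12]
Stage 4 (OFFSET -2): -4+-2=-6, 6+-2=4, 2+-2=0, 4+-2=2, -12+-2=-14 -> [-6, 4, 0, 2, -14]

Answer: -6 4 0 2 -14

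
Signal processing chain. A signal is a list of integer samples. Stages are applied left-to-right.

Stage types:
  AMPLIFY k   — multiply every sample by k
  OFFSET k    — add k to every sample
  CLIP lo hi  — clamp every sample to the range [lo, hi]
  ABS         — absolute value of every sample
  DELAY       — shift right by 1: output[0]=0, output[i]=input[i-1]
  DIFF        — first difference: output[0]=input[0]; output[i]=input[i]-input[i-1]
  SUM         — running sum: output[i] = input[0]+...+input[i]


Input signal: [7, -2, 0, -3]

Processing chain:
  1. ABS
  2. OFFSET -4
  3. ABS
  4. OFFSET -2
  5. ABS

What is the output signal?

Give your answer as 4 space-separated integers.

Answer: 1 0 2 1

Derivation:
Input: [7, -2, 0, -3]
Stage 1 (ABS): |7|=7, |-2|=2, |0|=0, |-3|=3 -> [7, 2, 0, 3]
Stage 2 (OFFSET -4): 7+-4=3, 2+-4=-2, 0+-4=-4, 3+-4=-1 -> [3, -2, -4, -1]
Stage 3 (ABS): |3|=3, |-2|=2, |-4|=4, |-1|=1 -> [3, 2, 4, 1]
Stage 4 (OFFSET -2): 3+-2=1, 2+-2=0, 4+-2=2, 1+-2=-1 -> [1, 0, 2, -1]
Stage 5 (ABS): |1|=1, |0|=0, |2|=2, |-1|=1 -> [1, 0, 2, 1]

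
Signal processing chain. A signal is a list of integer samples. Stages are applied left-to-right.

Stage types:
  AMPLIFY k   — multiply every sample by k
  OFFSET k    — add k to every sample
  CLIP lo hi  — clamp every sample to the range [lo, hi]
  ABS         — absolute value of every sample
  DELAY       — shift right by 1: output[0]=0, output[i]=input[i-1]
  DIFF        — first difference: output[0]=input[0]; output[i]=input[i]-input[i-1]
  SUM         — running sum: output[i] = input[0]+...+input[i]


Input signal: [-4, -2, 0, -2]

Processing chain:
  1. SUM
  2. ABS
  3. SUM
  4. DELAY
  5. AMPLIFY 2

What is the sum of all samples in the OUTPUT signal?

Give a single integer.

Input: [-4, -2, 0, -2]
Stage 1 (SUM): sum[0..0]=-4, sum[0..1]=-6, sum[0..2]=-6, sum[0..3]=-8 -> [-4, -6, -6, -8]
Stage 2 (ABS): |-4|=4, |-6|=6, |-6|=6, |-8|=8 -> [4, 6, 6, 8]
Stage 3 (SUM): sum[0..0]=4, sum[0..1]=10, sum[0..2]=16, sum[0..3]=24 -> [4, 10, 16, 24]
Stage 4 (DELAY): [0, 4, 10, 16] = [0, 4, 10, 16] -> [0, 4, 10, 16]
Stage 5 (AMPLIFY 2): 0*2=0, 4*2=8, 10*2=20, 16*2=32 -> [0, 8, 20, 32]
Output sum: 60

Answer: 60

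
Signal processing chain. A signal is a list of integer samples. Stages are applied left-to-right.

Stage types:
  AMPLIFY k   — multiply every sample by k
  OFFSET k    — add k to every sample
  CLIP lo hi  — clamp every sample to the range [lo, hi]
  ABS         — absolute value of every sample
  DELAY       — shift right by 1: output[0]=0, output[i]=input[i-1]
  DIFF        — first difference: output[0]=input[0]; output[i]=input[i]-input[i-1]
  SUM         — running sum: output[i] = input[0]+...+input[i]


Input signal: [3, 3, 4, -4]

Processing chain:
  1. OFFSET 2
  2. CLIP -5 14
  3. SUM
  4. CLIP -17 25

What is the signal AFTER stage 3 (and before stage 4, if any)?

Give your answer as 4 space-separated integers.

Input: [3, 3, 4, -4]
Stage 1 (OFFSET 2): 3+2=5, 3+2=5, 4+2=6, -4+2=-2 -> [5, 5, 6, -2]
Stage 2 (CLIP -5 14): clip(5,-5,14)=5, clip(5,-5,14)=5, clip(6,-5,14)=6, clip(-2,-5,14)=-2 -> [5, 5, 6, -2]
Stage 3 (SUM): sum[0..0]=5, sum[0..1]=10, sum[0..2]=16, sum[0..3]=14 -> [5, 10, 16, 14]

Answer: 5 10 16 14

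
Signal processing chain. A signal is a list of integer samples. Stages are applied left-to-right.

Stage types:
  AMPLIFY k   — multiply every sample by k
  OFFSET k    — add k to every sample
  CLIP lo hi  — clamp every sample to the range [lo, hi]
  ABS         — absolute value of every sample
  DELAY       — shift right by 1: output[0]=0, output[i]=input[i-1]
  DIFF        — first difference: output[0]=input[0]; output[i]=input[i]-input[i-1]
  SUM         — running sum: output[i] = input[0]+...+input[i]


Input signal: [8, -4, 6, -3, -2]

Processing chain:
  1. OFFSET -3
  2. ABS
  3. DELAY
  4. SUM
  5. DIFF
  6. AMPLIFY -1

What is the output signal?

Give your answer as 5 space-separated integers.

Answer: 0 -5 -7 -3 -6

Derivation:
Input: [8, -4, 6, -3, -2]
Stage 1 (OFFSET -3): 8+-3=5, -4+-3=-7, 6+-3=3, -3+-3=-6, -2+-3=-5 -> [5, -7, 3, -6, -5]
Stage 2 (ABS): |5|=5, |-7|=7, |3|=3, |-6|=6, |-5|=5 -> [5, 7, 3, 6, 5]
Stage 3 (DELAY): [0, 5, 7, 3, 6] = [0, 5, 7, 3, 6] -> [0, 5, 7, 3, 6]
Stage 4 (SUM): sum[0..0]=0, sum[0..1]=5, sum[0..2]=12, sum[0..3]=15, sum[0..4]=21 -> [0, 5, 12, 15, 21]
Stage 5 (DIFF): s[0]=0, 5-0=5, 12-5=7, 15-12=3, 21-15=6 -> [0, 5, 7, 3, 6]
Stage 6 (AMPLIFY -1): 0*-1=0, 5*-1=-5, 7*-1=-7, 3*-1=-3, 6*-1=-6 -> [0, -5, -7, -3, -6]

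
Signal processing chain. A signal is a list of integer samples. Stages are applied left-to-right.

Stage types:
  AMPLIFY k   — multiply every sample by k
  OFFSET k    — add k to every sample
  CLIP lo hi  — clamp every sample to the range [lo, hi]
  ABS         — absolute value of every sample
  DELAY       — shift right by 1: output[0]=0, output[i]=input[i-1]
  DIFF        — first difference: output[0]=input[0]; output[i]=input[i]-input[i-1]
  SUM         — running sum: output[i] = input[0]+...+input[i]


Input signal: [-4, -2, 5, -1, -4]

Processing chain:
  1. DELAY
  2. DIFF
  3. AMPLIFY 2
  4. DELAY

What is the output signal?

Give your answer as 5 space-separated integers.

Input: [-4, -2, 5, -1, -4]
Stage 1 (DELAY): [0, -4, -2, 5, -1] = [0, -4, -2, 5, -1] -> [0, -4, -2, 5, -1]
Stage 2 (DIFF): s[0]=0, -4-0=-4, -2--4=2, 5--2=7, -1-5=-6 -> [0, -4, 2, 7, -6]
Stage 3 (AMPLIFY 2): 0*2=0, -4*2=-8, 2*2=4, 7*2=14, -6*2=-12 -> [0, -8, 4, 14, -12]
Stage 4 (DELAY): [0, 0, -8, 4, 14] = [0, 0, -8, 4, 14] -> [0, 0, -8, 4, 14]

Answer: 0 0 -8 4 14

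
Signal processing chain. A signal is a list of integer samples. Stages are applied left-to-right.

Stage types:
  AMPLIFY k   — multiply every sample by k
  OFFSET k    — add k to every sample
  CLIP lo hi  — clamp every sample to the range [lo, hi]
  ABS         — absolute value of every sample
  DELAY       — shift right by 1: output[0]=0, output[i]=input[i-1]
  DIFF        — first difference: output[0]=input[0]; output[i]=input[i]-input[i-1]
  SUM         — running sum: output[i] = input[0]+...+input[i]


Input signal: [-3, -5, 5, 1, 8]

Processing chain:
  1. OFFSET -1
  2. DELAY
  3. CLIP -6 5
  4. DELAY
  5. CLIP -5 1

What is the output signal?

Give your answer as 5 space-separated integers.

Input: [-3, -5, 5, 1, 8]
Stage 1 (OFFSET -1): -3+-1=-4, -5+-1=-6, 5+-1=4, 1+-1=0, 8+-1=7 -> [-4, -6, 4, 0, 7]
Stage 2 (DELAY): [0, -4, -6, 4, 0] = [0, -4, -6, 4, 0] -> [0, -4, -6, 4, 0]
Stage 3 (CLIP -6 5): clip(0,-6,5)=0, clip(-4,-6,5)=-4, clip(-6,-6,5)=-6, clip(4,-6,5)=4, clip(0,-6,5)=0 -> [0, -4, -6, 4, 0]
Stage 4 (DELAY): [0, 0, -4, -6, 4] = [0, 0, -4, -6, 4] -> [0, 0, -4, -6, 4]
Stage 5 (CLIP -5 1): clip(0,-5,1)=0, clip(0,-5,1)=0, clip(-4,-5,1)=-4, clip(-6,-5,1)=-5, clip(4,-5,1)=1 -> [0, 0, -4, -5, 1]

Answer: 0 0 -4 -5 1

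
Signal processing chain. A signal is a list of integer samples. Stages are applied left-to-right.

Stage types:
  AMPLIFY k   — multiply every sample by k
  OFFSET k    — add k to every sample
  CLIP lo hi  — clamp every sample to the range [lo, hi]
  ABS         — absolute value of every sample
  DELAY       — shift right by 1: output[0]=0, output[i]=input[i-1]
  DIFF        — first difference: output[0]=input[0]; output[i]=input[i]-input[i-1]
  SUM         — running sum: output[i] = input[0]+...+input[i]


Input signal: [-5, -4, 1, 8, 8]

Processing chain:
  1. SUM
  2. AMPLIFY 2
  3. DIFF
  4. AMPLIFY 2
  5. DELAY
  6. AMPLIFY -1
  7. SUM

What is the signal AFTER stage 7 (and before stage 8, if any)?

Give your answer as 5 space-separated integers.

Input: [-5, -4, 1, 8, 8]
Stage 1 (SUM): sum[0..0]=-5, sum[0..1]=-9, sum[0..2]=-8, sum[0..3]=0, sum[0..4]=8 -> [-5, -9, -8, 0, 8]
Stage 2 (AMPLIFY 2): -5*2=-10, -9*2=-18, -8*2=-16, 0*2=0, 8*2=16 -> [-10, -18, -16, 0, 16]
Stage 3 (DIFF): s[0]=-10, -18--10=-8, -16--18=2, 0--16=16, 16-0=16 -> [-10, -8, 2, 16, 16]
Stage 4 (AMPLIFY 2): -10*2=-20, -8*2=-16, 2*2=4, 16*2=32, 16*2=32 -> [-20, -16, 4, 32, 32]
Stage 5 (DELAY): [0, -20, -16, 4, 32] = [0, -20, -16, 4, 32] -> [0, -20, -16, 4, 32]
Stage 6 (AMPLIFY -1): 0*-1=0, -20*-1=20, -16*-1=16, 4*-1=-4, 32*-1=-32 -> [0, 20, 16, -4, -32]
Stage 7 (SUM): sum[0..0]=0, sum[0..1]=20, sum[0..2]=36, sum[0..3]=32, sum[0..4]=0 -> [0, 20, 36, 32, 0]

Answer: 0 20 36 32 0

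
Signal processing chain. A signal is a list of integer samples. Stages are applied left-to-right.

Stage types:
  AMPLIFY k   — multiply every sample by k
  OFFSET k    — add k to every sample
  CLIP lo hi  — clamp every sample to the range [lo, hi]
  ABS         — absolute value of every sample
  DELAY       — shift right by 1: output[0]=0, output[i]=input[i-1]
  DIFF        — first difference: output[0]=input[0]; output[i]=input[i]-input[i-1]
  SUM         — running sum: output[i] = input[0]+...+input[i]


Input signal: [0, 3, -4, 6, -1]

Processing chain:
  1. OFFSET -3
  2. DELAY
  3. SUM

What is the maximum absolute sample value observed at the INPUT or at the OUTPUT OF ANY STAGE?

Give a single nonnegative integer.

Input: [0, 3, -4, 6, -1] (max |s|=6)
Stage 1 (OFFSET -3): 0+-3=-3, 3+-3=0, -4+-3=-7, 6+-3=3, -1+-3=-4 -> [-3, 0, -7, 3, -4] (max |s|=7)
Stage 2 (DELAY): [0, -3, 0, -7, 3] = [0, -3, 0, -7, 3] -> [0, -3, 0, -7, 3] (max |s|=7)
Stage 3 (SUM): sum[0..0]=0, sum[0..1]=-3, sum[0..2]=-3, sum[0..3]=-10, sum[0..4]=-7 -> [0, -3, -3, -10, -7] (max |s|=10)
Overall max amplitude: 10

Answer: 10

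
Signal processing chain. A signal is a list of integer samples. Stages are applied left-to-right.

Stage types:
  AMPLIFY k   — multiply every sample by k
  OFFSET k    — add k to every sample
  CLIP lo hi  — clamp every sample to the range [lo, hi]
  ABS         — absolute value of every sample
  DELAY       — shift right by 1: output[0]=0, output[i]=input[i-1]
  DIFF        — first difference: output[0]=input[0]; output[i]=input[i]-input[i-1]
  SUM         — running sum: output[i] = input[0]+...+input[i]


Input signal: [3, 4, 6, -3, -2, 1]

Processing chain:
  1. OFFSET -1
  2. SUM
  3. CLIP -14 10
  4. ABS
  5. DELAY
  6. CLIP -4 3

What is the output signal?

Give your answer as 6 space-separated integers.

Input: [3, 4, 6, -3, -2, 1]
Stage 1 (OFFSET -1): 3+-1=2, 4+-1=3, 6+-1=5, -3+-1=-4, -2+-1=-3, 1+-1=0 -> [2, 3, 5, -4, -3, 0]
Stage 2 (SUM): sum[0..0]=2, sum[0..1]=5, sum[0..2]=10, sum[0..3]=6, sum[0..4]=3, sum[0..5]=3 -> [2, 5, 10, 6, 3, 3]
Stage 3 (CLIP -14 10): clip(2,-14,10)=2, clip(5,-14,10)=5, clip(10,-14,10)=10, clip(6,-14,10)=6, clip(3,-14,10)=3, clip(3,-14,10)=3 -> [2, 5, 10, 6, 3, 3]
Stage 4 (ABS): |2|=2, |5|=5, |10|=10, |6|=6, |3|=3, |3|=3 -> [2, 5, 10, 6, 3, 3]
Stage 5 (DELAY): [0, 2, 5, 10, 6, 3] = [0, 2, 5, 10, 6, 3] -> [0, 2, 5, 10, 6, 3]
Stage 6 (CLIP -4 3): clip(0,-4,3)=0, clip(2,-4,3)=2, clip(5,-4,3)=3, clip(10,-4,3)=3, clip(6,-4,3)=3, clip(3,-4,3)=3 -> [0, 2, 3, 3, 3, 3]

Answer: 0 2 3 3 3 3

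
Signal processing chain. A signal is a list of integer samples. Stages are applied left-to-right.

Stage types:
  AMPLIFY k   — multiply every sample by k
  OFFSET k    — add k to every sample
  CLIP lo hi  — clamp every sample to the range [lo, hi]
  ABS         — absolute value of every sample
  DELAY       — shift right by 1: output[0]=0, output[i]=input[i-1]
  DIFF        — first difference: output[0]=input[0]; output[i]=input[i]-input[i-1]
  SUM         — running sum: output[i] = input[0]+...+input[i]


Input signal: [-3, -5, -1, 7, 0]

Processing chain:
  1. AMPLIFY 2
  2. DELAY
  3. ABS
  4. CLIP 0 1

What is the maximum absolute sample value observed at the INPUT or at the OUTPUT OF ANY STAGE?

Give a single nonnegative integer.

Answer: 14

Derivation:
Input: [-3, -5, -1, 7, 0] (max |s|=7)
Stage 1 (AMPLIFY 2): -3*2=-6, -5*2=-10, -1*2=-2, 7*2=14, 0*2=0 -> [-6, -10, -2, 14, 0] (max |s|=14)
Stage 2 (DELAY): [0, -6, -10, -2, 14] = [0, -6, -10, -2, 14] -> [0, -6, -10, -2, 14] (max |s|=14)
Stage 3 (ABS): |0|=0, |-6|=6, |-10|=10, |-2|=2, |14|=14 -> [0, 6, 10, 2, 14] (max |s|=14)
Stage 4 (CLIP 0 1): clip(0,0,1)=0, clip(6,0,1)=1, clip(10,0,1)=1, clip(2,0,1)=1, clip(14,0,1)=1 -> [0, 1, 1, 1, 1] (max |s|=1)
Overall max amplitude: 14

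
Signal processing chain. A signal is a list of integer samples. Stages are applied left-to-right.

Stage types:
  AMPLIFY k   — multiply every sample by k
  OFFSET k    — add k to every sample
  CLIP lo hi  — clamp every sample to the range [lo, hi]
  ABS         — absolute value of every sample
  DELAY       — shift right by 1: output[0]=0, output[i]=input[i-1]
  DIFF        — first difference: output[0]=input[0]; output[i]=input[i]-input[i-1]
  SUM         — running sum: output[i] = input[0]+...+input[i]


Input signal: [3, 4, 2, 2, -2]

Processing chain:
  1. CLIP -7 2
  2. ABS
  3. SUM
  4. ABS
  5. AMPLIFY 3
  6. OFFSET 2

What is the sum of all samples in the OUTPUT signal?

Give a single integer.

Answer: 100

Derivation:
Input: [3, 4, 2, 2, -2]
Stage 1 (CLIP -7 2): clip(3,-7,2)=2, clip(4,-7,2)=2, clip(2,-7,2)=2, clip(2,-7,2)=2, clip(-2,-7,2)=-2 -> [2, 2, 2, 2, -2]
Stage 2 (ABS): |2|=2, |2|=2, |2|=2, |2|=2, |-2|=2 -> [2, 2, 2, 2, 2]
Stage 3 (SUM): sum[0..0]=2, sum[0..1]=4, sum[0..2]=6, sum[0..3]=8, sum[0..4]=10 -> [2, 4, 6, 8, 10]
Stage 4 (ABS): |2|=2, |4|=4, |6|=6, |8|=8, |10|=10 -> [2, 4, 6, 8, 10]
Stage 5 (AMPLIFY 3): 2*3=6, 4*3=12, 6*3=18, 8*3=24, 10*3=30 -> [6, 12, 18, 24, 30]
Stage 6 (OFFSET 2): 6+2=8, 12+2=14, 18+2=20, 24+2=26, 30+2=32 -> [8, 14, 20, 26, 32]
Output sum: 100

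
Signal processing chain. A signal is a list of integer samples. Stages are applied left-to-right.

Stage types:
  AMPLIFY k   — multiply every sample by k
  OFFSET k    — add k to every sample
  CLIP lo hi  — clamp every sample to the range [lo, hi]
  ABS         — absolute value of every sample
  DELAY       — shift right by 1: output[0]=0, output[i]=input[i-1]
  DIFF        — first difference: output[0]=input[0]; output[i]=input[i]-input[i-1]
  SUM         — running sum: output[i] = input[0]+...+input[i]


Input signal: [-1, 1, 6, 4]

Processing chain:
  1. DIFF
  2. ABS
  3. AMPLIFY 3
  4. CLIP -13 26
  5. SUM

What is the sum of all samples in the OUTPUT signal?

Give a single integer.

Input: [-1, 1, 6, 4]
Stage 1 (DIFF): s[0]=-1, 1--1=2, 6-1=5, 4-6=-2 -> [-1, 2, 5, -2]
Stage 2 (ABS): |-1|=1, |2|=2, |5|=5, |-2|=2 -> [1, 2, 5, 2]
Stage 3 (AMPLIFY 3): 1*3=3, 2*3=6, 5*3=15, 2*3=6 -> [3, 6, 15, 6]
Stage 4 (CLIP -13 26): clip(3,-13,26)=3, clip(6,-13,26)=6, clip(15,-13,26)=15, clip(6,-13,26)=6 -> [3, 6, 15, 6]
Stage 5 (SUM): sum[0..0]=3, sum[0..1]=9, sum[0..2]=24, sum[0..3]=30 -> [3, 9, 24, 30]
Output sum: 66

Answer: 66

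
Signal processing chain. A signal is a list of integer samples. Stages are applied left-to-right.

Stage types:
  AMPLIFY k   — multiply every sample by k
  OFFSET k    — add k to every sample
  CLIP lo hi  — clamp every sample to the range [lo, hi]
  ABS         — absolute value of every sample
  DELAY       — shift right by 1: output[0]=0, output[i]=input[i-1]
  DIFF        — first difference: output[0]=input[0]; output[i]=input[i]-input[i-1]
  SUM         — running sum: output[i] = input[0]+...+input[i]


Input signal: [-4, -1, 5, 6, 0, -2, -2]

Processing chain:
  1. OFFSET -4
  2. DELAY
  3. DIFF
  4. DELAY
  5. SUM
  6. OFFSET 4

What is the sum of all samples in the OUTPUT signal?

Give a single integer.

Input: [-4, -1, 5, 6, 0, -2, -2]
Stage 1 (OFFSET -4): -4+-4=-8, -1+-4=-5, 5+-4=1, 6+-4=2, 0+-4=-4, -2+-4=-6, -2+-4=-6 -> [-8, -5, 1, 2, -4, -6, -6]
Stage 2 (DELAY): [0, -8, -5, 1, 2, -4, -6] = [0, -8, -5, 1, 2, -4, -6] -> [0, -8, -5, 1, 2, -4, -6]
Stage 3 (DIFF): s[0]=0, -8-0=-8, -5--8=3, 1--5=6, 2-1=1, -4-2=-6, -6--4=-2 -> [0, -8, 3, 6, 1, -6, -2]
Stage 4 (DELAY): [0, 0, -8, 3, 6, 1, -6] = [0, 0, -8, 3, 6, 1, -6] -> [0, 0, -8, 3, 6, 1, -6]
Stage 5 (SUM): sum[0..0]=0, sum[0..1]=0, sum[0..2]=-8, sum[0..3]=-5, sum[0..4]=1, sum[0..5]=2, sum[0..6]=-4 -> [0, 0, -8, -5, 1, 2, -4]
Stage 6 (OFFSET 4): 0+4=4, 0+4=4, -8+4=-4, -5+4=-1, 1+4=5, 2+4=6, -4+4=0 -> [4, 4, -4, -1, 5, 6, 0]
Output sum: 14

Answer: 14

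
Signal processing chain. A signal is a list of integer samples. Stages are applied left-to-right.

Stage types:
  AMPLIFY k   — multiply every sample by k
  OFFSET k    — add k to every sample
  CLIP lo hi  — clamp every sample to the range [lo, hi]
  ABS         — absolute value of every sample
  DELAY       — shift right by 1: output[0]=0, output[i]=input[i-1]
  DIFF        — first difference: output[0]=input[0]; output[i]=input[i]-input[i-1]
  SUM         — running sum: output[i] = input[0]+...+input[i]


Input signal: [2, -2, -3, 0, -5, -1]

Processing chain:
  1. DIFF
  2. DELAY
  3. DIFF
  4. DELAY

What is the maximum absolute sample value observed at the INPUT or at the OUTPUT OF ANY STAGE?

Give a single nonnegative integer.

Answer: 8

Derivation:
Input: [2, -2, -3, 0, -5, -1] (max |s|=5)
Stage 1 (DIFF): s[0]=2, -2-2=-4, -3--2=-1, 0--3=3, -5-0=-5, -1--5=4 -> [2, -4, -1, 3, -5, 4] (max |s|=5)
Stage 2 (DELAY): [0, 2, -4, -1, 3, -5] = [0, 2, -4, -1, 3, -5] -> [0, 2, -4, -1, 3, -5] (max |s|=5)
Stage 3 (DIFF): s[0]=0, 2-0=2, -4-2=-6, -1--4=3, 3--1=4, -5-3=-8 -> [0, 2, -6, 3, 4, -8] (max |s|=8)
Stage 4 (DELAY): [0, 0, 2, -6, 3, 4] = [0, 0, 2, -6, 3, 4] -> [0, 0, 2, -6, 3, 4] (max |s|=6)
Overall max amplitude: 8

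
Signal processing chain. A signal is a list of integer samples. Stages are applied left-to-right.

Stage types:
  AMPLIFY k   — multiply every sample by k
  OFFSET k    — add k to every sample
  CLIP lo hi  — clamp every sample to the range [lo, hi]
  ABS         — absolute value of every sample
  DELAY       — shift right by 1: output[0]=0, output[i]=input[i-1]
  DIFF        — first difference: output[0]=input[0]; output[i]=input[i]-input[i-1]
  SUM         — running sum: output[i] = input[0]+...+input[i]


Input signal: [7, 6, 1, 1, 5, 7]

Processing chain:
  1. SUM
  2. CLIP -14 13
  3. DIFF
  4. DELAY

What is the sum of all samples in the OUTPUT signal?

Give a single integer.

Input: [7, 6, 1, 1, 5, 7]
Stage 1 (SUM): sum[0..0]=7, sum[0..1]=13, sum[0..2]=14, sum[0..3]=15, sum[0..4]=20, sum[0..5]=27 -> [7, 13, 14, 15, 20, 27]
Stage 2 (CLIP -14 13): clip(7,-14,13)=7, clip(13,-14,13)=13, clip(14,-14,13)=13, clip(15,-14,13)=13, clip(20,-14,13)=13, clip(27,-14,13)=13 -> [7, 13, 13, 13, 13, 13]
Stage 3 (DIFF): s[0]=7, 13-7=6, 13-13=0, 13-13=0, 13-13=0, 13-13=0 -> [7, 6, 0, 0, 0, 0]
Stage 4 (DELAY): [0, 7, 6, 0, 0, 0] = [0, 7, 6, 0, 0, 0] -> [0, 7, 6, 0, 0, 0]
Output sum: 13

Answer: 13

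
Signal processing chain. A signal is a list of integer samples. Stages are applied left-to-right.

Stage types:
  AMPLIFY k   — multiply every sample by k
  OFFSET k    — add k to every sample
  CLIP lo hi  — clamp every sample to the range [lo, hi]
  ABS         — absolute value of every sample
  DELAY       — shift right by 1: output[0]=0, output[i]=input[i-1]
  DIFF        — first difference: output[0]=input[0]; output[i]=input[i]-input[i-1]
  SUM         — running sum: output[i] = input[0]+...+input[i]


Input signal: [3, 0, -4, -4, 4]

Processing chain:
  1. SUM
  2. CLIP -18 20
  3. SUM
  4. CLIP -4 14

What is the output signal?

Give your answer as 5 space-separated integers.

Input: [3, 0, -4, -4, 4]
Stage 1 (SUM): sum[0..0]=3, sum[0..1]=3, sum[0..2]=-1, sum[0..3]=-5, sum[0..4]=-1 -> [3, 3, -1, -5, -1]
Stage 2 (CLIP -18 20): clip(3,-18,20)=3, clip(3,-18,20)=3, clip(-1,-18,20)=-1, clip(-5,-18,20)=-5, clip(-1,-18,20)=-1 -> [3, 3, -1, -5, -1]
Stage 3 (SUM): sum[0..0]=3, sum[0..1]=6, sum[0..2]=5, sum[0..3]=0, sum[0..4]=-1 -> [3, 6, 5, 0, -1]
Stage 4 (CLIP -4 14): clip(3,-4,14)=3, clip(6,-4,14)=6, clip(5,-4,14)=5, clip(0,-4,14)=0, clip(-1,-4,14)=-1 -> [3, 6, 5, 0, -1]

Answer: 3 6 5 0 -1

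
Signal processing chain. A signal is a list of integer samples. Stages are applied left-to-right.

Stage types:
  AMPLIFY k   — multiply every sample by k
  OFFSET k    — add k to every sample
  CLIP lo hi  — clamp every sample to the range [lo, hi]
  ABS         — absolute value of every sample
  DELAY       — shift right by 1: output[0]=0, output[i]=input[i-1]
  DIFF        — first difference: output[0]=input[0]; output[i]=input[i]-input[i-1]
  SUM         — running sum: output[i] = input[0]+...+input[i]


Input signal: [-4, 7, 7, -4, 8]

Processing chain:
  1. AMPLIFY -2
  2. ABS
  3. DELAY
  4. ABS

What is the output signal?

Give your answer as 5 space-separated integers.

Input: [-4, 7, 7, -4, 8]
Stage 1 (AMPLIFY -2): -4*-2=8, 7*-2=-14, 7*-2=-14, -4*-2=8, 8*-2=-16 -> [8, -14, -14, 8, -16]
Stage 2 (ABS): |8|=8, |-14|=14, |-14|=14, |8|=8, |-16|=16 -> [8, 14, 14, 8, 16]
Stage 3 (DELAY): [0, 8, 14, 14, 8] = [0, 8, 14, 14, 8] -> [0, 8, 14, 14, 8]
Stage 4 (ABS): |0|=0, |8|=8, |14|=14, |14|=14, |8|=8 -> [0, 8, 14, 14, 8]

Answer: 0 8 14 14 8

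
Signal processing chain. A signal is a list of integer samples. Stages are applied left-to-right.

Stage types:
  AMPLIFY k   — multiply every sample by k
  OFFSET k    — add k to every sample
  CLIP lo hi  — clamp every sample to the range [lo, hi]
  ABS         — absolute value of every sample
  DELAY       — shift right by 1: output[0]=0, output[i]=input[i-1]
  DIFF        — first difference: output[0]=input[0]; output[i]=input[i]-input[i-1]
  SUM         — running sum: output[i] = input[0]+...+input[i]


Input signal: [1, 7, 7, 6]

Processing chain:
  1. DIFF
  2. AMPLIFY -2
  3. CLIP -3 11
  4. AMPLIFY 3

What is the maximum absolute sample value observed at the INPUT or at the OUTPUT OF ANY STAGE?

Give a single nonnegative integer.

Answer: 12

Derivation:
Input: [1, 7, 7, 6] (max |s|=7)
Stage 1 (DIFF): s[0]=1, 7-1=6, 7-7=0, 6-7=-1 -> [1, 6, 0, -1] (max |s|=6)
Stage 2 (AMPLIFY -2): 1*-2=-2, 6*-2=-12, 0*-2=0, -1*-2=2 -> [-2, -12, 0, 2] (max |s|=12)
Stage 3 (CLIP -3 11): clip(-2,-3,11)=-2, clip(-12,-3,11)=-3, clip(0,-3,11)=0, clip(2,-3,11)=2 -> [-2, -3, 0, 2] (max |s|=3)
Stage 4 (AMPLIFY 3): -2*3=-6, -3*3=-9, 0*3=0, 2*3=6 -> [-6, -9, 0, 6] (max |s|=9)
Overall max amplitude: 12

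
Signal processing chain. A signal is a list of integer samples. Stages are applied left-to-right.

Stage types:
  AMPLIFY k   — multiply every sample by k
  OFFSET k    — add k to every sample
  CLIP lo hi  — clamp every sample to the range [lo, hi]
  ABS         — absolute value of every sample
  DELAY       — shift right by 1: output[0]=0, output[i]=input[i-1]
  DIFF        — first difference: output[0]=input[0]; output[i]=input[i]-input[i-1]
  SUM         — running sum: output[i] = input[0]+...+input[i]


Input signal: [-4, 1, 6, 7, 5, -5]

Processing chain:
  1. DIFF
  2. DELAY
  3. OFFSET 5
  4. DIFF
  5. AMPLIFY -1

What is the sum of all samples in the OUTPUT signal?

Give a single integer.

Input: [-4, 1, 6, 7, 5, -5]
Stage 1 (DIFF): s[0]=-4, 1--4=5, 6-1=5, 7-6=1, 5-7=-2, -5-5=-10 -> [-4, 5, 5, 1, -2, -10]
Stage 2 (DELAY): [0, -4, 5, 5, 1, -2] = [0, -4, 5, 5, 1, -2] -> [0, -4, 5, 5, 1, -2]
Stage 3 (OFFSET 5): 0+5=5, -4+5=1, 5+5=10, 5+5=10, 1+5=6, -2+5=3 -> [5, 1, 10, 10, 6, 3]
Stage 4 (DIFF): s[0]=5, 1-5=-4, 10-1=9, 10-10=0, 6-10=-4, 3-6=-3 -> [5, -4, 9, 0, -4, -3]
Stage 5 (AMPLIFY -1): 5*-1=-5, -4*-1=4, 9*-1=-9, 0*-1=0, -4*-1=4, -3*-1=3 -> [-5, 4, -9, 0, 4, 3]
Output sum: -3

Answer: -3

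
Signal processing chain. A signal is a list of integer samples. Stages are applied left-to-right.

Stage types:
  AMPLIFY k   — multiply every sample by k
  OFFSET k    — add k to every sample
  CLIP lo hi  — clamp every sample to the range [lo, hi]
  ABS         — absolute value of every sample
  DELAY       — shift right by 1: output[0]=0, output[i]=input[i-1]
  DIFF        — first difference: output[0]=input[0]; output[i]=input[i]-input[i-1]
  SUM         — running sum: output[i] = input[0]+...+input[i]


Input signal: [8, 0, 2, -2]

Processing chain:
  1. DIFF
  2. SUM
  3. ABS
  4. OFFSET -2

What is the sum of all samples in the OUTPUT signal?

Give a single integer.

Input: [8, 0, 2, -2]
Stage 1 (DIFF): s[0]=8, 0-8=-8, 2-0=2, -2-2=-4 -> [8, -8, 2, -4]
Stage 2 (SUM): sum[0..0]=8, sum[0..1]=0, sum[0..2]=2, sum[0..3]=-2 -> [8, 0, 2, -2]
Stage 3 (ABS): |8|=8, |0|=0, |2|=2, |-2|=2 -> [8, 0, 2, 2]
Stage 4 (OFFSET -2): 8+-2=6, 0+-2=-2, 2+-2=0, 2+-2=0 -> [6, -2, 0, 0]
Output sum: 4

Answer: 4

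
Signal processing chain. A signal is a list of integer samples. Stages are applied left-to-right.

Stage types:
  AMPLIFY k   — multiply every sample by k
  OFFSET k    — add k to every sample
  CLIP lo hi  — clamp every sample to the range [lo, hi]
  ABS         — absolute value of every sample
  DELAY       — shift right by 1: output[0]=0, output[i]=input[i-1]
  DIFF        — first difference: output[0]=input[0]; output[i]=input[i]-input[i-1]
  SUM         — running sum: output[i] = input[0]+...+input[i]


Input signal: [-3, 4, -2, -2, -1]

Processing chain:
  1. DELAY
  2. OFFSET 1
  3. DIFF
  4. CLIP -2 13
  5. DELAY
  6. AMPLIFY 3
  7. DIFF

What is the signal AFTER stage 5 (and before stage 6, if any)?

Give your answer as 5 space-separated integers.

Answer: 0 1 -2 7 -2

Derivation:
Input: [-3, 4, -2, -2, -1]
Stage 1 (DELAY): [0, -3, 4, -2, -2] = [0, -3, 4, -2, -2] -> [0, -3, 4, -2, -2]
Stage 2 (OFFSET 1): 0+1=1, -3+1=-2, 4+1=5, -2+1=-1, -2+1=-1 -> [1, -2, 5, -1, -1]
Stage 3 (DIFF): s[0]=1, -2-1=-3, 5--2=7, -1-5=-6, -1--1=0 -> [1, -3, 7, -6, 0]
Stage 4 (CLIP -2 13): clip(1,-2,13)=1, clip(-3,-2,13)=-2, clip(7,-2,13)=7, clip(-6,-2,13)=-2, clip(0,-2,13)=0 -> [1, -2, 7, -2, 0]
Stage 5 (DELAY): [0, 1, -2, 7, -2] = [0, 1, -2, 7, -2] -> [0, 1, -2, 7, -2]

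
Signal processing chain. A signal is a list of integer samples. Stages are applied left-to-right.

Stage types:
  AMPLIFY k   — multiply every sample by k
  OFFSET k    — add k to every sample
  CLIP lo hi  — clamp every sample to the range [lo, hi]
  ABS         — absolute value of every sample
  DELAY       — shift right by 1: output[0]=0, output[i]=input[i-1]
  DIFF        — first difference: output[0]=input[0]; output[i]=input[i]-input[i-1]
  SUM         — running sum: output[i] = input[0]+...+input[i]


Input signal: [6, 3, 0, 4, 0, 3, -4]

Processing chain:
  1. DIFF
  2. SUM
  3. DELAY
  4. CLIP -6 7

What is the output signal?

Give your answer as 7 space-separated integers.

Input: [6, 3, 0, 4, 0, 3, -4]
Stage 1 (DIFF): s[0]=6, 3-6=-3, 0-3=-3, 4-0=4, 0-4=-4, 3-0=3, -4-3=-7 -> [6, -3, -3, 4, -4, 3, -7]
Stage 2 (SUM): sum[0..0]=6, sum[0..1]=3, sum[0..2]=0, sum[0..3]=4, sum[0..4]=0, sum[0..5]=3, sum[0..6]=-4 -> [6, 3, 0, 4, 0, 3, -4]
Stage 3 (DELAY): [0, 6, 3, 0, 4, 0, 3] = [0, 6, 3, 0, 4, 0, 3] -> [0, 6, 3, 0, 4, 0, 3]
Stage 4 (CLIP -6 7): clip(0,-6,7)=0, clip(6,-6,7)=6, clip(3,-6,7)=3, clip(0,-6,7)=0, clip(4,-6,7)=4, clip(0,-6,7)=0, clip(3,-6,7)=3 -> [0, 6, 3, 0, 4, 0, 3]

Answer: 0 6 3 0 4 0 3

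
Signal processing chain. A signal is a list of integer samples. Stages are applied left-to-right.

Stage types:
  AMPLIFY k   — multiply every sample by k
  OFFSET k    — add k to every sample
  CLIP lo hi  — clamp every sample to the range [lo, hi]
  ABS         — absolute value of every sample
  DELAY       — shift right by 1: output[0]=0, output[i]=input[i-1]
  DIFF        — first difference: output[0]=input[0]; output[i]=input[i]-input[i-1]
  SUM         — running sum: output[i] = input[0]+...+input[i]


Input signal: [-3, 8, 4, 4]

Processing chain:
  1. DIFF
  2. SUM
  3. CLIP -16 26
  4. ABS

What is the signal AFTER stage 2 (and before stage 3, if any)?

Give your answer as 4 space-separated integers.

Input: [-3, 8, 4, 4]
Stage 1 (DIFF): s[0]=-3, 8--3=11, 4-8=-4, 4-4=0 -> [-3, 11, -4, 0]
Stage 2 (SUM): sum[0..0]=-3, sum[0..1]=8, sum[0..2]=4, sum[0..3]=4 -> [-3, 8, 4, 4]

Answer: -3 8 4 4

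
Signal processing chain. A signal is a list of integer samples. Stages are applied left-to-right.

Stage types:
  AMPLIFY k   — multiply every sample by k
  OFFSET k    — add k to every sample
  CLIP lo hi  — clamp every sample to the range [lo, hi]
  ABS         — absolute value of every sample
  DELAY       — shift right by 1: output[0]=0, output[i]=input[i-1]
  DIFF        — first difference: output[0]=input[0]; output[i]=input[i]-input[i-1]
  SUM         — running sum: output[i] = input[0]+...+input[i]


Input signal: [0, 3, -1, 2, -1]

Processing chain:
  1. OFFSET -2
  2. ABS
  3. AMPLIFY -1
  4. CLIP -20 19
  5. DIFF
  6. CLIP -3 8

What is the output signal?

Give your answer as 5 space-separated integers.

Input: [0, 3, -1, 2, -1]
Stage 1 (OFFSET -2): 0+-2=-2, 3+-2=1, -1+-2=-3, 2+-2=0, -1+-2=-3 -> [-2, 1, -3, 0, -3]
Stage 2 (ABS): |-2|=2, |1|=1, |-3|=3, |0|=0, |-3|=3 -> [2, 1, 3, 0, 3]
Stage 3 (AMPLIFY -1): 2*-1=-2, 1*-1=-1, 3*-1=-3, 0*-1=0, 3*-1=-3 -> [-2, -1, -3, 0, -3]
Stage 4 (CLIP -20 19): clip(-2,-20,19)=-2, clip(-1,-20,19)=-1, clip(-3,-20,19)=-3, clip(0,-20,19)=0, clip(-3,-20,19)=-3 -> [-2, -1, -3, 0, -3]
Stage 5 (DIFF): s[0]=-2, -1--2=1, -3--1=-2, 0--3=3, -3-0=-3 -> [-2, 1, -2, 3, -3]
Stage 6 (CLIP -3 8): clip(-2,-3,8)=-2, clip(1,-3,8)=1, clip(-2,-3,8)=-2, clip(3,-3,8)=3, clip(-3,-3,8)=-3 -> [-2, 1, -2, 3, -3]

Answer: -2 1 -2 3 -3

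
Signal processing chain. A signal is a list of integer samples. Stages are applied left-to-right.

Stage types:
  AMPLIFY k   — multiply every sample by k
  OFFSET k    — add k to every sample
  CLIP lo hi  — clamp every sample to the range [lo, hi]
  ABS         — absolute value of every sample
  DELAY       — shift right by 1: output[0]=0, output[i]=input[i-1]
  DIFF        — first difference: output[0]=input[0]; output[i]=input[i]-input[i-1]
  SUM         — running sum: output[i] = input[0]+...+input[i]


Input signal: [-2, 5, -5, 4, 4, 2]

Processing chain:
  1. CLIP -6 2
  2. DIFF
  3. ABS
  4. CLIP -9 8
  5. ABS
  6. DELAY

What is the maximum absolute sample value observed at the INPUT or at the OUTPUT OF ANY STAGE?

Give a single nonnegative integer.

Input: [-2, 5, -5, 4, 4, 2] (max |s|=5)
Stage 1 (CLIP -6 2): clip(-2,-6,2)=-2, clip(5,-6,2)=2, clip(-5,-6,2)=-5, clip(4,-6,2)=2, clip(4,-6,2)=2, clip(2,-6,2)=2 -> [-2, 2, -5, 2, 2, 2] (max |s|=5)
Stage 2 (DIFF): s[0]=-2, 2--2=4, -5-2=-7, 2--5=7, 2-2=0, 2-2=0 -> [-2, 4, -7, 7, 0, 0] (max |s|=7)
Stage 3 (ABS): |-2|=2, |4|=4, |-7|=7, |7|=7, |0|=0, |0|=0 -> [2, 4, 7, 7, 0, 0] (max |s|=7)
Stage 4 (CLIP -9 8): clip(2,-9,8)=2, clip(4,-9,8)=4, clip(7,-9,8)=7, clip(7,-9,8)=7, clip(0,-9,8)=0, clip(0,-9,8)=0 -> [2, 4, 7, 7, 0, 0] (max |s|=7)
Stage 5 (ABS): |2|=2, |4|=4, |7|=7, |7|=7, |0|=0, |0|=0 -> [2, 4, 7, 7, 0, 0] (max |s|=7)
Stage 6 (DELAY): [0, 2, 4, 7, 7, 0] = [0, 2, 4, 7, 7, 0] -> [0, 2, 4, 7, 7, 0] (max |s|=7)
Overall max amplitude: 7

Answer: 7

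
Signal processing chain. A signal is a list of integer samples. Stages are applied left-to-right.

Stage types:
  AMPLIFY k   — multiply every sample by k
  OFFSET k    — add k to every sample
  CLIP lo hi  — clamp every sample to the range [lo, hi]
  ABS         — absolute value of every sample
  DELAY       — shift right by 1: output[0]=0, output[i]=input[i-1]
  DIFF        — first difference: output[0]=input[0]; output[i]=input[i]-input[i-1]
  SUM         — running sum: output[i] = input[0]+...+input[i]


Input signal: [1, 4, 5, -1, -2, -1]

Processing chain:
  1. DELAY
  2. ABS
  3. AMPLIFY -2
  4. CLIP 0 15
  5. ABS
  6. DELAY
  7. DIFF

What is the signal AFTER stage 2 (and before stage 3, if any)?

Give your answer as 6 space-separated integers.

Answer: 0 1 4 5 1 2

Derivation:
Input: [1, 4, 5, -1, -2, -1]
Stage 1 (DELAY): [0, 1, 4, 5, -1, -2] = [0, 1, 4, 5, -1, -2] -> [0, 1, 4, 5, -1, -2]
Stage 2 (ABS): |0|=0, |1|=1, |4|=4, |5|=5, |-1|=1, |-2|=2 -> [0, 1, 4, 5, 1, 2]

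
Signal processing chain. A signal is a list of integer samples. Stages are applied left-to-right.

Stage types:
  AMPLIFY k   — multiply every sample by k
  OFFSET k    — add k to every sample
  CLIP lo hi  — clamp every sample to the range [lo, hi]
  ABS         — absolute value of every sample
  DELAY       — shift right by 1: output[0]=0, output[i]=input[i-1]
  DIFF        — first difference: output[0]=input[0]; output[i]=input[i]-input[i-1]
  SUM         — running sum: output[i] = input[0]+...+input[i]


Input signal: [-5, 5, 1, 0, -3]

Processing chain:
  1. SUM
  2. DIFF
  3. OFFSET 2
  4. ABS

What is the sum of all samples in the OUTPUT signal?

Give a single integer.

Answer: 16

Derivation:
Input: [-5, 5, 1, 0, -3]
Stage 1 (SUM): sum[0..0]=-5, sum[0..1]=0, sum[0..2]=1, sum[0..3]=1, sum[0..4]=-2 -> [-5, 0, 1, 1, -2]
Stage 2 (DIFF): s[0]=-5, 0--5=5, 1-0=1, 1-1=0, -2-1=-3 -> [-5, 5, 1, 0, -3]
Stage 3 (OFFSET 2): -5+2=-3, 5+2=7, 1+2=3, 0+2=2, -3+2=-1 -> [-3, 7, 3, 2, -1]
Stage 4 (ABS): |-3|=3, |7|=7, |3|=3, |2|=2, |-1|=1 -> [3, 7, 3, 2, 1]
Output sum: 16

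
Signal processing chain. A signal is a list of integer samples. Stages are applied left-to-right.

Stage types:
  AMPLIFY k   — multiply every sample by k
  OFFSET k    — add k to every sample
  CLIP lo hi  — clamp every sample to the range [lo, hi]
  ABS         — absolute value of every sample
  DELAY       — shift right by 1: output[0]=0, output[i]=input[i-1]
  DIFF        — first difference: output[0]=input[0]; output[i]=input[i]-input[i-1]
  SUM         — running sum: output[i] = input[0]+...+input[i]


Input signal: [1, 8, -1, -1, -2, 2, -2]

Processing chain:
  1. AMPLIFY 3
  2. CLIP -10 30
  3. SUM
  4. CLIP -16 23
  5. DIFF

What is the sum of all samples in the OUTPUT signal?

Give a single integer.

Answer: 15

Derivation:
Input: [1, 8, -1, -1, -2, 2, -2]
Stage 1 (AMPLIFY 3): 1*3=3, 8*3=24, -1*3=-3, -1*3=-3, -2*3=-6, 2*3=6, -2*3=-6 -> [3, 24, -3, -3, -6, 6, -6]
Stage 2 (CLIP -10 30): clip(3,-10,30)=3, clip(24,-10,30)=24, clip(-3,-10,30)=-3, clip(-3,-10,30)=-3, clip(-6,-10,30)=-6, clip(6,-10,30)=6, clip(-6,-10,30)=-6 -> [3, 24, -3, -3, -6, 6, -6]
Stage 3 (SUM): sum[0..0]=3, sum[0..1]=27, sum[0..2]=24, sum[0..3]=21, sum[0..4]=15, sum[0..5]=21, sum[0..6]=15 -> [3, 27, 24, 21, 15, 21, 15]
Stage 4 (CLIP -16 23): clip(3,-16,23)=3, clip(27,-16,23)=23, clip(24,-16,23)=23, clip(21,-16,23)=21, clip(15,-16,23)=15, clip(21,-16,23)=21, clip(15,-16,23)=15 -> [3, 23, 23, 21, 15, 21, 15]
Stage 5 (DIFF): s[0]=3, 23-3=20, 23-23=0, 21-23=-2, 15-21=-6, 21-15=6, 15-21=-6 -> [3, 20, 0, -2, -6, 6, -6]
Output sum: 15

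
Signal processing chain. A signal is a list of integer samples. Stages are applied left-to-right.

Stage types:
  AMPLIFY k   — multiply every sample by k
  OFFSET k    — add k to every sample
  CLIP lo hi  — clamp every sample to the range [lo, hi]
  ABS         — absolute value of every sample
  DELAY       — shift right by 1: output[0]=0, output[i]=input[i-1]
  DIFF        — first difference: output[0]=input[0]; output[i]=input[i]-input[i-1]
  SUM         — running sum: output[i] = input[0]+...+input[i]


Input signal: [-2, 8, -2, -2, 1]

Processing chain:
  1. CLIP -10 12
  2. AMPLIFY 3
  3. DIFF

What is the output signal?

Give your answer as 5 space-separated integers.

Answer: -6 30 -30 0 9

Derivation:
Input: [-2, 8, -2, -2, 1]
Stage 1 (CLIP -10 12): clip(-2,-10,12)=-2, clip(8,-10,12)=8, clip(-2,-10,12)=-2, clip(-2,-10,12)=-2, clip(1,-10,12)=1 -> [-2, 8, -2, -2, 1]
Stage 2 (AMPLIFY 3): -2*3=-6, 8*3=24, -2*3=-6, -2*3=-6, 1*3=3 -> [-6, 24, -6, -6, 3]
Stage 3 (DIFF): s[0]=-6, 24--6=30, -6-24=-30, -6--6=0, 3--6=9 -> [-6, 30, -30, 0, 9]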